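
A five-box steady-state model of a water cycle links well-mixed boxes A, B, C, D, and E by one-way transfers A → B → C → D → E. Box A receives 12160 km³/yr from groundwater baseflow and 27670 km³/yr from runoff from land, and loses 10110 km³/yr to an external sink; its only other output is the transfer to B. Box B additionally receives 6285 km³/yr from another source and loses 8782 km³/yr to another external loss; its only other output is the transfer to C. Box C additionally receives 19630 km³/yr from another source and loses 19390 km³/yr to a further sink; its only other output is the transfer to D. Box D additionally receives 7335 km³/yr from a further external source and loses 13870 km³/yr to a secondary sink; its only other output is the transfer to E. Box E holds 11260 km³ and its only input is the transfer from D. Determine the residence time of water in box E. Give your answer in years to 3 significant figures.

0.538 yr

Box A: F(A→B) = (12160 + 27670) − 10110 = 29720 km³/yr.
Box B: F(B→C) = (29720 + 6285) − 8782 = 27223 km³/yr.
Box C: F(C→D) = (27223 + 19630) − 19390 = 27463 km³/yr.
Box D: F(D→E) = (27463 + 7335) − 13870 = 20928 km³/yr.
Box E throughput = its input = 20928 km³/yr; τ = 11260 / 20928 = 0.5380 yr.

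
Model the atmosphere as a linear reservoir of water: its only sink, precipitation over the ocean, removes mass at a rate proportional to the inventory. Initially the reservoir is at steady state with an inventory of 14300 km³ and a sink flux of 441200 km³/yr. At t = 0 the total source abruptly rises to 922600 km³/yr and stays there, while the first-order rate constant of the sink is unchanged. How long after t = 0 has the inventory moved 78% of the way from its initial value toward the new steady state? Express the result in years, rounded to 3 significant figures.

0.0491 yr

τ = M₀/F₀ = 14300/441200 = 0.03241 yr.
The remaining gap fraction is e^(−t/τ); 78% covered ⇒ e^(−t/τ) = 0.220.
t = −τ ln(0.220) = 0.03241 × 1.514 = 0.04908 yr.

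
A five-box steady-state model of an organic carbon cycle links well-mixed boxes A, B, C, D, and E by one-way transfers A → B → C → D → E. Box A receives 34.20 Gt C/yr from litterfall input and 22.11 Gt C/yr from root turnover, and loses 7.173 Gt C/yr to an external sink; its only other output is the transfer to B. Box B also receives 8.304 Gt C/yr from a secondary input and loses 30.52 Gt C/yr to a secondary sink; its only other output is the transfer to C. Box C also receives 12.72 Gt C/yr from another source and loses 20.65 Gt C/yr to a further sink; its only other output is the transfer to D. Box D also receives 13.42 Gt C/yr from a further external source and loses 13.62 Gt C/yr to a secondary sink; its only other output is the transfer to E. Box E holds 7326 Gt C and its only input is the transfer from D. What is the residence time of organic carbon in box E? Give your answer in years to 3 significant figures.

Box A: F(A→B) = (34.20 + 22.11) − 7.173 = 49.137 Gt C/yr.
Box B: F(B→C) = (49.137 + 8.304) − 30.52 = 26.921 Gt C/yr.
Box C: F(C→D) = (26.921 + 12.72) − 20.65 = 18.991 Gt C/yr.
Box D: F(D→E) = (18.991 + 13.42) − 13.62 = 18.791 Gt C/yr.
Box E throughput = its input = 18.791 Gt C/yr; τ = 7326 / 18.791 = 389.9 yr.

390 yr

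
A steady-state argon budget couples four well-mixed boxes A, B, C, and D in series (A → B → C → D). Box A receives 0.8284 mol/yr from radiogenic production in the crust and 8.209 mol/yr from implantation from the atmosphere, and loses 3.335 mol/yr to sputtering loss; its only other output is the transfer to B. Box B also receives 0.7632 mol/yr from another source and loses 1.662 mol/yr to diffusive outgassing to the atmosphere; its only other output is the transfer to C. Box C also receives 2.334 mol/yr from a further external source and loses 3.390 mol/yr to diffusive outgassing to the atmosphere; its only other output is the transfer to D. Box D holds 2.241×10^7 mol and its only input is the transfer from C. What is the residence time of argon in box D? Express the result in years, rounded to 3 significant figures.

Box A: F(A→B) = (0.8284 + 8.209) − 3.335 = 5.7024 mol/yr.
Box B: F(B→C) = (5.7024 + 0.7632) − 1.662 = 4.8036 mol/yr.
Box C: F(C→D) = (4.8036 + 2.334) − 3.390 = 3.7476 mol/yr.
Box D throughput = its input = 3.7476 mol/yr; τ = 2.241×10^7 / 3.7476 = 5.980×10^6 yr.

5.98×10^6 yr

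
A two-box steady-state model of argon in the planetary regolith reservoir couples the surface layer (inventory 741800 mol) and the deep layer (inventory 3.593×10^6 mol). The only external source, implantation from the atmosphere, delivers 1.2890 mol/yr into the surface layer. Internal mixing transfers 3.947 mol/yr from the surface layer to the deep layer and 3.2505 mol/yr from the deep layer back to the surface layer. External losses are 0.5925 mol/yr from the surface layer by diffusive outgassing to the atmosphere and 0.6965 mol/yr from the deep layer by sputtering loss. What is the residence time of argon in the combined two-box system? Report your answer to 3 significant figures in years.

For the system as a whole, the A↔B exchange is internal and contributes nothing to the throughput; only the external sinks remove mass.
M_total = 741800 + 3.593×10^6 = 4.3348×10^6 mol.
ΣF_external_out = 0.5925 + 0.6965 = 1.2890 mol/yr.
τ = M_total / ΣF_ext = 4.3348×10^6 / 1.2890 = 3.363×10^6 yr.

3.36×10^6 yr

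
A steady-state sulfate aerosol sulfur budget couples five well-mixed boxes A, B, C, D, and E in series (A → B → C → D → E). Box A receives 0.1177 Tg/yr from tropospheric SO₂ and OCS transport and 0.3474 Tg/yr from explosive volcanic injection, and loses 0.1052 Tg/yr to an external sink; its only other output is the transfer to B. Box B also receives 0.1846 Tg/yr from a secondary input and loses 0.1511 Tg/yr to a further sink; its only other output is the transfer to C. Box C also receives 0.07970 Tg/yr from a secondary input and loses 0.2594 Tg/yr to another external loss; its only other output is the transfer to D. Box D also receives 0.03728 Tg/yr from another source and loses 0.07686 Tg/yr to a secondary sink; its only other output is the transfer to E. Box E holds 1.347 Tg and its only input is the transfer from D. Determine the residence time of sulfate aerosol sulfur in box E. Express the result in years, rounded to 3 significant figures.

7.74 yr

Box A: F(A→B) = (0.1177 + 0.3474) − 0.1052 = 0.35990 Tg/yr.
Box B: F(B→C) = (0.35990 + 0.1846) − 0.1511 = 0.39340 Tg/yr.
Box C: F(C→D) = (0.39340 + 0.07970) − 0.2594 = 0.21370 Tg/yr.
Box D: F(D→E) = (0.21370 + 0.03728) − 0.07686 = 0.17412 Tg/yr.
Box E throughput = its input = 0.17412 Tg/yr; τ = 1.347 / 0.17412 = 7.736 yr.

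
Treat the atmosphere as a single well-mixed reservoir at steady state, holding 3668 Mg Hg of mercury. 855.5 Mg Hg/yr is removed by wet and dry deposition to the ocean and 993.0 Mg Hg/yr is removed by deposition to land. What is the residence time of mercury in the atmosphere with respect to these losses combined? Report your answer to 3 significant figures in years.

1.98 yr

Total removal = 855.5 + 993.0 = 1848.5 Mg Hg/yr.
τ = M / ΣF_out = 3668 / 1848.5 = 1.984 yr.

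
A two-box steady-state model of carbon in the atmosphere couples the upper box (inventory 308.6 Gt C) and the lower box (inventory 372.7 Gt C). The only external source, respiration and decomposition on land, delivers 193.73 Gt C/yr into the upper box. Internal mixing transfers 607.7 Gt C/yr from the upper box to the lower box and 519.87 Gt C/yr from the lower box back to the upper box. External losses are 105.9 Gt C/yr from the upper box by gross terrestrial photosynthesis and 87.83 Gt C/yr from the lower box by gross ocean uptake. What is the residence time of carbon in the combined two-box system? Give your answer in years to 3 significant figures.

For the system as a whole, the A↔B exchange is internal and contributes nothing to the throughput; only the external sinks remove mass.
M_total = 308.6 + 372.7 = 681.30 Gt C.
ΣF_external_out = 105.9 + 87.83 = 193.73 Gt C/yr.
τ = M_total / ΣF_ext = 681.30 / 193.73 = 3.517 yr.

3.52 yr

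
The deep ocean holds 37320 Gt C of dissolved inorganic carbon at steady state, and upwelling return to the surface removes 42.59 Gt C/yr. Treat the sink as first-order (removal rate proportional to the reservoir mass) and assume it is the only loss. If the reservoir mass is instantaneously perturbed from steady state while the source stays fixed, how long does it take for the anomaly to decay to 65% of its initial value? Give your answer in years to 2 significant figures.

380 yr

For a linear reservoir the anomaly decays as exp(−t/τ) with τ = M/F = 37320/42.59 = 876.3 yr.
exp(−t/τ) = 0.65 ⇒ t = −τ ln(0.65) = 876.3 × 0.4308 = 377.5 yr.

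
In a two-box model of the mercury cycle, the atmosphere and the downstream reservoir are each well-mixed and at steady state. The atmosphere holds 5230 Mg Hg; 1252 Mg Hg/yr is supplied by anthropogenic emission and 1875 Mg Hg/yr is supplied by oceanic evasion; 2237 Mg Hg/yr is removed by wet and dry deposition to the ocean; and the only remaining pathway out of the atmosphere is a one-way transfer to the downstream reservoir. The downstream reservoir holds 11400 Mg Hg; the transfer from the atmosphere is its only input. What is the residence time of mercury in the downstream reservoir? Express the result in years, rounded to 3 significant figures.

Balance the atmosphere: ΣF_in = 1252 + 1875 = 3127.0 Mg Hg/yr.
Transfer to the downstream reservoir = ΣF_in − (2237) = 890.00 Mg Hg/yr.
At steady state the output of the downstream reservoir equals its input, 890.00 Mg Hg/yr.
τ = M / F = 11400 / 890.00 = 12.81 yr.

12.8 yr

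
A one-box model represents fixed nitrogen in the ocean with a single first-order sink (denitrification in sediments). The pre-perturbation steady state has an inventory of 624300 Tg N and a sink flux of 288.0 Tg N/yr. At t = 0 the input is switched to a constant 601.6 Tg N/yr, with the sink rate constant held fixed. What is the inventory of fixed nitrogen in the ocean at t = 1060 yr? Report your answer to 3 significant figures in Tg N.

The sink rate constant is k = F₀/M₀ = 288.0/624300 = 0.0004613 yr⁻¹.
Solving dM/dt = F₁ − kM with M(0) = M₀ gives M(t) = F₁/k + (M₀ − F₁/k)·e^(−kt).
F₁/k = 601.6/0.0004613 = 1.3041×10^6 Tg N; kt = 0.0004613 × 1060 = 0.4890, e^(−kt) = 0.6132.
M(1060) = 1.3041×10^6 + (624300 − 1.3041×10^6) × 0.6132 = 1.3041×10^6 − 416900 = 887220 Tg N.

887000 Tg N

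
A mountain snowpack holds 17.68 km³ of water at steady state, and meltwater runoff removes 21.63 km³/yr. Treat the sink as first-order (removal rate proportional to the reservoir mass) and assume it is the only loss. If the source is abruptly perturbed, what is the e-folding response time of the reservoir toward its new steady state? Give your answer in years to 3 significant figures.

0.817 yr

For a linear reservoir the response time equals the residence time τ = M/F.
τ = 17.68 / 21.63 = 0.8174 yr.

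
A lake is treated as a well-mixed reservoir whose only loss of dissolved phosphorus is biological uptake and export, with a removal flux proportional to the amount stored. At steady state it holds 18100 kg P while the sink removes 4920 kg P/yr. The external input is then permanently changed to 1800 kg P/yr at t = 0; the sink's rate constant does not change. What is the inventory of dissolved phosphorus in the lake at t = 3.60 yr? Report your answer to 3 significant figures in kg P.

10900 kg P

τ = M₀/F₀ = 18100/4920 = 3.679 yr; rate constant k = 1/τ.
New steady state M_∞ = F₁/k = F₁·τ = 1800 × 3.679 = 6622.0 kg P.
M(t) = M_∞ + (M₀ − M_∞)·e^(−t/τ); t/τ = 3.60/3.679 = 0.9786, so e^(−t/τ) = 0.3759.
M(t) = 6622.0 + 11480 × 0.3759 = 10936 kg P.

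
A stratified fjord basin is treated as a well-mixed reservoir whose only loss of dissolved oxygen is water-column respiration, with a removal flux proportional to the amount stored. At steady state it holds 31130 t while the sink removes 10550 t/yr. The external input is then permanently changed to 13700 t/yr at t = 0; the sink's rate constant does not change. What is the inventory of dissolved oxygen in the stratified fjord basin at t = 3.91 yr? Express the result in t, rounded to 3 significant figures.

τ = M₀/F₀ = 31130/10550 = 2.951 yr; rate constant k = 1/τ.
New steady state M_∞ = F₁/k = F₁·τ = 13700 × 2.951 = 40425 t.
M(t) = M_∞ + (M₀ − M_∞)·e^(−t/τ); t/τ = 3.91/2.951 = 1.325, so e^(−t/τ) = 0.2658.
M(t) = 40425 − 9295 × 0.2658 = 37954 t.

38000 t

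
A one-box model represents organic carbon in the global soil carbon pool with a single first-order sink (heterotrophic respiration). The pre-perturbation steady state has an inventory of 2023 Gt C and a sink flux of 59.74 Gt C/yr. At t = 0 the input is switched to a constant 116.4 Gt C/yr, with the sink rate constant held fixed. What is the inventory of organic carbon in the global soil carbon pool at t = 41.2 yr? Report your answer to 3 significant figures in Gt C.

Residence time τ = M₀/F₀ = 33.86 yr. The eventual steady state is M_∞ = M₀·(F₁/F₀) = 2023 × 116.4/59.74 = 3941.7 Gt C.
The anomaly ΔM(t) = M(t) − M_∞ decays as ΔM₀·e^(−t/τ) with ΔM₀ = 2023 − 3941.7 = −1919 Gt C.
At t = 41.2 yr, e^(−t/τ) = e^(−1.217) = 0.2962, so ΔM = −568.4 Gt C and M = 3941.7 − 568.4 = 3373.3 Gt C.

3370 Gt C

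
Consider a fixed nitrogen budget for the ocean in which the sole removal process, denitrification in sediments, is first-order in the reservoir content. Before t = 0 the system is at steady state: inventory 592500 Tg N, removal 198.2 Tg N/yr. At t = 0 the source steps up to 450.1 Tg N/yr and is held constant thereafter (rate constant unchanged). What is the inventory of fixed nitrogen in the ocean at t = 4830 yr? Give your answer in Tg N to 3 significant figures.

1.20×10^6 Tg N

τ = M₀/F₀ = 592500/198.2 = 2989 yr; rate constant k = 1/τ.
New steady state M_∞ = F₁/k = F₁·τ = 450.1 × 2989 = 1.3455×10^6 Tg N.
M(t) = M_∞ + (M₀ − M_∞)·e^(−t/τ); t/τ = 4830/2989 = 1.616, so e^(−t/τ) = 0.1988.
M(t) = 1.3455×10^6 − 753000 × 0.1988 = 1.1959×10^6 Tg N.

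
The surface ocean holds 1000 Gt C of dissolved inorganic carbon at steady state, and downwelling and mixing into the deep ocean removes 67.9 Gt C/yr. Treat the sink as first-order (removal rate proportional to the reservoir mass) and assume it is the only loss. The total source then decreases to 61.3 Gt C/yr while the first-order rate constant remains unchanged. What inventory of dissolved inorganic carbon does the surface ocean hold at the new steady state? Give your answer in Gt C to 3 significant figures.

903 Gt C

Rate constant k = F/M = 67.9 / 1000 = 0.06790 yr⁻¹.
At the new steady state, source = k·M_new ⇒ M_new = 61.3 / 0.06790 = 902.8 Gt C.
(Equivalently M_new = M × F_new/F_old = 1000 × 61.3/67.9.)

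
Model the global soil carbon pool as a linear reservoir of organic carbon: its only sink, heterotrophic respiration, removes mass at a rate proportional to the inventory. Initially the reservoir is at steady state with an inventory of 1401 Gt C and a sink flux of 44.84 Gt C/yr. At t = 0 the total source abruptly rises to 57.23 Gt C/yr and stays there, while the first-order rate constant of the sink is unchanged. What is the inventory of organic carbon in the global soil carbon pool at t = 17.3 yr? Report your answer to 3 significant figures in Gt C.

1570 Gt C

The sink rate constant is k = F₀/M₀ = 44.84/1401 = 0.03201 yr⁻¹.
Solving dM/dt = F₁ − kM with M(0) = M₀ gives M(t) = F₁/k + (M₀ − F₁/k)·e^(−kt).
F₁/k = 57.23/0.03201 = 1788.1 Gt C; kt = 0.03201 × 17.3 = 0.5537, e^(−kt) = 0.5748.
M(17.3) = 1788.1 + (1401 − 1788.1) × 0.5748 = 1788.1 − 222.5 = 1565.6 Gt C.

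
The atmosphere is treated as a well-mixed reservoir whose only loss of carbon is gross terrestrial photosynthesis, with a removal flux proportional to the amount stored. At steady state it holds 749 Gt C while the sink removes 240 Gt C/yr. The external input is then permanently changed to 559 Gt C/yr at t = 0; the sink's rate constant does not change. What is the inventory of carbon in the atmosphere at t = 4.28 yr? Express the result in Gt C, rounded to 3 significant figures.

τ = M₀/F₀ = 749/240 = 3.121 yr; rate constant k = 1/τ.
New steady state M_∞ = F₁/k = F₁·τ = 559 × 3.121 = 1744.5 Gt C.
M(t) = M_∞ + (M₀ − M_∞)·e^(−t/τ); t/τ = 4.28/3.121 = 1.371, so e^(−t/τ) = 0.2537.
M(t) = 1744.5 − 995.5 × 0.2537 = 1491.9 Gt C.

1490 Gt C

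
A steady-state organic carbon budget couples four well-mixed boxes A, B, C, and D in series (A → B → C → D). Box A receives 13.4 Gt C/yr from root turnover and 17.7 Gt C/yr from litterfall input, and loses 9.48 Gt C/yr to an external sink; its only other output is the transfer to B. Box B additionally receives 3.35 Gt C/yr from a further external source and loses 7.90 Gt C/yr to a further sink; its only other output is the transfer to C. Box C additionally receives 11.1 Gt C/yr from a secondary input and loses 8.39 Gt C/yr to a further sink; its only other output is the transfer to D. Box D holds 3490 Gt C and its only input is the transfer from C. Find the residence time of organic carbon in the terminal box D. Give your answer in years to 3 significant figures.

Box A: F(A→B) = (13.4 + 17.7) − 9.48 = 21.620 Gt C/yr.
Box B: F(B→C) = (21.620 + 3.35) − 7.90 = 17.070 Gt C/yr.
Box C: F(C→D) = (17.070 + 11.1) − 8.39 = 19.780 Gt C/yr.
Box D throughput = its input = 19.780 Gt C/yr; τ = 3490 / 19.780 = 176.4 yr.

176 yr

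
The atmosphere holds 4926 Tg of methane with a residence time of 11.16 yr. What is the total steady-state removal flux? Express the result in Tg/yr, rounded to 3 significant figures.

F = M / τ = 4926 / 11.16 = 441.4 Tg/yr.

441 Tg/yr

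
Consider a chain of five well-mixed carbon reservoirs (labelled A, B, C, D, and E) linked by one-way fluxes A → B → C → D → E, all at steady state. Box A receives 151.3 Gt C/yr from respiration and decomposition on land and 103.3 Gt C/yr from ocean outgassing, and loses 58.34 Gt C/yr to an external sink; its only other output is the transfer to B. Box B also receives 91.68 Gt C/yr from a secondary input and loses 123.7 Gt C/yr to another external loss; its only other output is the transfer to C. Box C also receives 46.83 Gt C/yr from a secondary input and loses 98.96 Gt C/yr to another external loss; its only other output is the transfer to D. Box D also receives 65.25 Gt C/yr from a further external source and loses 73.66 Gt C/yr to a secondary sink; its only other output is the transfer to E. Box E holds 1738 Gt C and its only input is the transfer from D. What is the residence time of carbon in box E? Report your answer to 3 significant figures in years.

Box A: F(A→B) = (151.3 + 103.3) − 58.34 = 196.26 Gt C/yr.
Box B: F(B→C) = (196.26 + 91.68) − 123.7 = 164.24 Gt C/yr.
Box C: F(C→D) = (164.24 + 46.83) − 98.96 = 112.11 Gt C/yr.
Box D: F(D→E) = (112.11 + 65.25) − 73.66 = 103.70 Gt C/yr.
Box E throughput = its input = 103.70 Gt C/yr; τ = 1738 / 103.70 = 16.76 yr.

16.8 yr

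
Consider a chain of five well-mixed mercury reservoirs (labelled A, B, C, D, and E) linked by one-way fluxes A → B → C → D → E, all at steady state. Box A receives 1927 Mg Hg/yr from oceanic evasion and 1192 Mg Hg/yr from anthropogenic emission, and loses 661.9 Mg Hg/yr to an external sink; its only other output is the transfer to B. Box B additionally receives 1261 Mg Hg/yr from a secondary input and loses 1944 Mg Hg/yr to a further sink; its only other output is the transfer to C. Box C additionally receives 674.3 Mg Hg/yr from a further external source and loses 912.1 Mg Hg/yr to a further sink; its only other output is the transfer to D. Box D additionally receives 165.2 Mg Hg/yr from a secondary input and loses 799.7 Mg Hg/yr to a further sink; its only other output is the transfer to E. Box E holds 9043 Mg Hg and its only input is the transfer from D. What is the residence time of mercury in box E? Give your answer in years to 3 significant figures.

Box A: F(A→B) = (1927 + 1192) − 661.9 = 2457.1 Mg Hg/yr.
Box B: F(B→C) = (2457.1 + 1261) − 1944 = 1774.1 Mg Hg/yr.
Box C: F(C→D) = (1774.1 + 674.3) − 912.1 = 1536.3 Mg Hg/yr.
Box D: F(D→E) = (1536.3 + 165.2) − 799.7 = 901.80 Mg Hg/yr.
Box E throughput = its input = 901.80 Mg Hg/yr; τ = 9043 / 901.80 = 10.03 yr.

10.0 yr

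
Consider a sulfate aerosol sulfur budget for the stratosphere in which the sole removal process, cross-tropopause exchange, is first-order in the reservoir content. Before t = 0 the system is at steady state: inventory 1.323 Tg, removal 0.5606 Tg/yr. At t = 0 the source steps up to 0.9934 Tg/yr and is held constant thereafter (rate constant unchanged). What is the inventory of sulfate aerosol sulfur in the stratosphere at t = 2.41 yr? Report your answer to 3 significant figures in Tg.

Residence time τ = M₀/F₀ = 2.360 yr. The eventual steady state is M_∞ = M₀·(F₁/F₀) = 1.323 × 0.9934/0.5606 = 2.3444 Tg.
The anomaly ΔM(t) = M(t) − M_∞ decays as ΔM₀·e^(−t/τ) with ΔM₀ = 1.323 − 2.3444 = −1.021 Tg.
At t = 2.41 yr, e^(−t/τ) = e^(−1.021) = 0.3602, so ΔM = −0.3679 Tg and M = 2.3444 − 0.3679 = 1.9765 Tg.

1.98 Tg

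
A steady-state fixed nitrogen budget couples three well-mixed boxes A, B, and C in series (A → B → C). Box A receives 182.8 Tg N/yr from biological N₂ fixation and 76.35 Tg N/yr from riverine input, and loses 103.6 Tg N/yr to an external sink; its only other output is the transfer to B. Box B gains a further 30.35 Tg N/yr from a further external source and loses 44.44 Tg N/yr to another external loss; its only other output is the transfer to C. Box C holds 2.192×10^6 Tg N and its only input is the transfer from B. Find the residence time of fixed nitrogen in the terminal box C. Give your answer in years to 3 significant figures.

Box A: F(A→B) = (182.8 + 76.35) − 103.6 = 155.55 Tg N/yr.
Box B: F(B→C) = (155.55 + 30.35) − 44.44 = 141.46 Tg N/yr.
Box C throughput = its input = 141.46 Tg N/yr; τ = 2.192×10^6 / 141.46 = 15500 yr.

15500 yr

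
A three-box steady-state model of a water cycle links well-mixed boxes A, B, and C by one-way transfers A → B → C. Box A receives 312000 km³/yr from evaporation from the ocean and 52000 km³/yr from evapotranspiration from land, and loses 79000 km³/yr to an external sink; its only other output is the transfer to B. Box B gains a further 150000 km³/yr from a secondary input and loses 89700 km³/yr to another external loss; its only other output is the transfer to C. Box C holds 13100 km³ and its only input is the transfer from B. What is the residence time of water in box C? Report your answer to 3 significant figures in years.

Box A: F(A→B) = (312000 + 52000) − 79000 = 285000 km³/yr.
Box B: F(B→C) = (285000 + 150000) − 89700 = 345300 km³/yr.
Box C throughput = its input = 345300 km³/yr; τ = 13100 / 345300 = 0.03794 yr.

0.0379 yr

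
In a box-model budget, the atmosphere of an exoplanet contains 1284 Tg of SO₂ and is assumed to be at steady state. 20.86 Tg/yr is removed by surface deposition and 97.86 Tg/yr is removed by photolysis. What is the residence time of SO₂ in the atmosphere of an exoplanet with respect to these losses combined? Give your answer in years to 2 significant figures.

11 yr

Total removal = 20.86 + 97.86 = 118.72 Tg/yr.
τ = M / ΣF_out = 1284 / 118.72 = 10.82 yr.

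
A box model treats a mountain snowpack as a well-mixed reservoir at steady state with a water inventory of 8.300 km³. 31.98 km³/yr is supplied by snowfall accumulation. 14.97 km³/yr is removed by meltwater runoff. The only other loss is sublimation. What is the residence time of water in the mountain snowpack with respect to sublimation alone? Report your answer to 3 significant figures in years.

0.488 yr

At steady state ΣF_in = ΣF_out.
ΣF_in = 31.980 km³/yr.
Sublimation flux = ΣF_in − (14.97) = 31.980 − 14.97 = 17.01 km³/yr.
τ = M / F = 8.300 / 17.01 = 0.4879 yr.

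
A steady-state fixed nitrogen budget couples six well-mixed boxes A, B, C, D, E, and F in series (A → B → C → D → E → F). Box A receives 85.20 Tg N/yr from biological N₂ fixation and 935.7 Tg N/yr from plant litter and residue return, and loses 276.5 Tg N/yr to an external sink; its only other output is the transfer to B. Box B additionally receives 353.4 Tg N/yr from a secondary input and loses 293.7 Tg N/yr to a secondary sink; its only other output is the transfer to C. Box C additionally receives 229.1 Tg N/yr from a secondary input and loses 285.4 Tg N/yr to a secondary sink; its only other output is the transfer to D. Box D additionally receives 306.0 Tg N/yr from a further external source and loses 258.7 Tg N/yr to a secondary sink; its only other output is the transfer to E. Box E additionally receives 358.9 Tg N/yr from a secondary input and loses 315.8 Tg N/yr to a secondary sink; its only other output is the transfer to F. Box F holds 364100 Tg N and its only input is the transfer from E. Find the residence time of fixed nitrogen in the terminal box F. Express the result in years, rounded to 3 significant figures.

Box A: F(A→B) = (85.20 + 935.7) − 276.5 = 744.40 Tg N/yr.
Box B: F(B→C) = (744.40 + 353.4) − 293.7 = 804.10 Tg N/yr.
Box C: F(C→D) = (804.10 + 229.1) − 285.4 = 747.80 Tg N/yr.
Box D: F(D→E) = (747.80 + 306.0) − 258.7 = 795.10 Tg N/yr.
Box E: F(E→F) = (795.10 + 358.9) − 315.8 = 838.20 Tg N/yr.
Box F throughput = its input = 838.20 Tg N/yr; τ = 364100 / 838.20 = 434.4 yr.

434 yr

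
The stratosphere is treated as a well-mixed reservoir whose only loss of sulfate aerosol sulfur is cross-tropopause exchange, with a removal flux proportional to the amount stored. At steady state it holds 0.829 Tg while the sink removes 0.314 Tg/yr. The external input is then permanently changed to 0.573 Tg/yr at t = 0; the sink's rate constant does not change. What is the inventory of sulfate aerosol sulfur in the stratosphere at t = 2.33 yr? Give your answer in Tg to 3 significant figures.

Residence time τ = M₀/F₀ = 2.640 yr. The eventual steady state is M_∞ = M₀·(F₁/F₀) = 0.829 × 0.573/0.314 = 1.5128 Tg.
The anomaly ΔM(t) = M(t) − M_∞ decays as ΔM₀·e^(−t/τ) with ΔM₀ = 0.829 − 1.5128 = −0.6838 Tg.
At t = 2.33 yr, e^(−t/τ) = e^(−0.8825) = 0.4137, so ΔM = −0.2829 Tg and M = 1.5128 − 0.2829 = 1.2299 Tg.

1.23 Tg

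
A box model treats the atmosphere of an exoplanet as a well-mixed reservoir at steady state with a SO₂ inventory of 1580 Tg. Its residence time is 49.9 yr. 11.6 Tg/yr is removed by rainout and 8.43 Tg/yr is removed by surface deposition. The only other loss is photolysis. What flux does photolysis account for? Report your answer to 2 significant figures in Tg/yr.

Total removal F = M/τ = 1580 / 49.9 = 31.66 Tg/yr.
Photolysis = F − (11.6 + 8.43) = 31.66 − 20.03 = 11.63 Tg/yr.

12 Tg/yr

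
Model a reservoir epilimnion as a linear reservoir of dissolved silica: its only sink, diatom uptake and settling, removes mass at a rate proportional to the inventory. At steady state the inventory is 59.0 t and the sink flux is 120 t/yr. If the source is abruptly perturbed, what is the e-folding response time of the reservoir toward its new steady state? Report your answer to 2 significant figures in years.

0.49 yr

For a linear reservoir the response time equals the residence time τ = M/F.
τ = 59.0 / 120 = 0.4917 yr.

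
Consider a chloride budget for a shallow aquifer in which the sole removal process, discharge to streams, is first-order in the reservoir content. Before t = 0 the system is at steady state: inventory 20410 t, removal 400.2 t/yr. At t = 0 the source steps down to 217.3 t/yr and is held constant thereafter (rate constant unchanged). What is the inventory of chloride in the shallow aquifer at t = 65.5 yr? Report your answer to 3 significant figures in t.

Residence time τ = M₀/F₀ = 51.00 yr. The eventual steady state is M_∞ = M₀·(F₁/F₀) = 20410 × 217.3/400.2 = 11082 t.
The anomaly ΔM(t) = M(t) − M_∞ decays as ΔM₀·e^(−t/τ) with ΔM₀ = 20410 − 11082 = 9328 t.
At t = 65.5 yr, e^(−t/τ) = e^(−1.284) = 0.2768, so ΔM = 2582 t and M = 11082 + 2582 = 13664 t.

13700 t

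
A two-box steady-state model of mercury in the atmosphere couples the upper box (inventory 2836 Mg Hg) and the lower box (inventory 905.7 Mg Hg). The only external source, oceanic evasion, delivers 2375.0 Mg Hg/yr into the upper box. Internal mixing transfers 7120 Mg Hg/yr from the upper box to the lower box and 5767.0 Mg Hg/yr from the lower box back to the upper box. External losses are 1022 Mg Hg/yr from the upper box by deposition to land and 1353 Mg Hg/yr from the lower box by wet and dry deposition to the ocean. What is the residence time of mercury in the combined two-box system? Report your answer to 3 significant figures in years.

Residence time in the combined system uses the total inventory and the total *external* removal — internal exchanges between the two boxes cancel.
M_total = 2836 + 905.7 = 3741.7 Mg Hg.
ΣF_external_out = 1022 + 1353 = 2375.0 Mg Hg/yr.
τ = M_total / ΣF_ext = 3741.7 / 2375.0 = 1.575 yr.

1.58 yr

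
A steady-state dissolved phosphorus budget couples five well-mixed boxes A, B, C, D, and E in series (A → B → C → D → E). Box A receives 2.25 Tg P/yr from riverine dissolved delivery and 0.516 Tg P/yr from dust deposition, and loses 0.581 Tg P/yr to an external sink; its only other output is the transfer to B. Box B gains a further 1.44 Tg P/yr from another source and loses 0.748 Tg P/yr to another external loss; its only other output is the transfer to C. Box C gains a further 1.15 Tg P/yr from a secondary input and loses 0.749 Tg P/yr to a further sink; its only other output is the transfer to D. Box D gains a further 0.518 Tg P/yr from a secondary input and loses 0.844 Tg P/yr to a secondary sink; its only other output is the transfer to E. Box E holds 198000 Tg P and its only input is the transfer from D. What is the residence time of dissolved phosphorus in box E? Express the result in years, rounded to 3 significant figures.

Box A: F(A→B) = (2.25 + 0.516) − 0.581 = 2.1850 Tg P/yr.
Box B: F(B→C) = (2.1850 + 1.44) − 0.748 = 2.8770 Tg P/yr.
Box C: F(C→D) = (2.8770 + 1.15) − 0.749 = 3.2780 Tg P/yr.
Box D: F(D→E) = (3.2780 + 0.518) − 0.844 = 2.9520 Tg P/yr.
Box E throughput = its input = 2.9520 Tg P/yr; τ = 198000 / 2.9520 = 67070 yr.

67100 yr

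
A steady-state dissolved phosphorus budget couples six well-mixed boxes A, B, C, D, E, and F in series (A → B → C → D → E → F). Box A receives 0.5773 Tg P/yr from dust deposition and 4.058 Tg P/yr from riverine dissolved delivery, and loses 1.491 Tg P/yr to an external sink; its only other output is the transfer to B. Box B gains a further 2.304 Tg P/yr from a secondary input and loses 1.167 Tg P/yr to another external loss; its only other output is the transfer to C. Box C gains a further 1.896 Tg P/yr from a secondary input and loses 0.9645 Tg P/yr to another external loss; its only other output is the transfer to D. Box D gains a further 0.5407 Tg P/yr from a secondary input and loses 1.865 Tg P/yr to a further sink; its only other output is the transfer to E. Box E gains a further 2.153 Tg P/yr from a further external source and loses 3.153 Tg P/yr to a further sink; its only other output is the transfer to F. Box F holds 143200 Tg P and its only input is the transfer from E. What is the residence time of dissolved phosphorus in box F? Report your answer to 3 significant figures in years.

Box A: F(A→B) = (0.5773 + 4.058) − 1.491 = 3.1443 Tg P/yr.
Box B: F(B→C) = (3.1443 + 2.304) − 1.167 = 4.2813 Tg P/yr.
Box C: F(C→D) = (4.2813 + 1.896) − 0.9645 = 5.2128 Tg P/yr.
Box D: F(D→E) = (5.2128 + 0.5407) − 1.865 = 3.8885 Tg P/yr.
Box E: F(E→F) = (3.8885 + 2.153) − 3.153 = 2.8885 Tg P/yr.
Box F throughput = its input = 2.8885 Tg P/yr; τ = 143200 / 2.8885 = 49580 yr.

49600 yr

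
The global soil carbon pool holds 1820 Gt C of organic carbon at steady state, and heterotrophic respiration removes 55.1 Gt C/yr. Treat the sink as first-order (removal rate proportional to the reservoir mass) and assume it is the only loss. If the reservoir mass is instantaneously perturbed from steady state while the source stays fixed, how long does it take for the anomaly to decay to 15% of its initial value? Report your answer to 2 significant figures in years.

63 yr

For a linear reservoir the anomaly decays as exp(−t/τ) with τ = M/F = 1820/55.1 = 33.03 yr.
exp(−t/τ) = 0.15 ⇒ t = −τ ln(0.15) = 33.03 × 1.897 = 62.66 yr.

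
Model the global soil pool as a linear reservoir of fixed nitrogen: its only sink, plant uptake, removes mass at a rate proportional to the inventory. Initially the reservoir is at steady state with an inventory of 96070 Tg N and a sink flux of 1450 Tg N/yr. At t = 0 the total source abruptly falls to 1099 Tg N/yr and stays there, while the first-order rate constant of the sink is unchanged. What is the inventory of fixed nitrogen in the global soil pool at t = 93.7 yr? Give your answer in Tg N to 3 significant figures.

The sink rate constant is k = F₀/M₀ = 1450/96070 = 0.01509 yr⁻¹.
Solving dM/dt = F₁ − kM with M(0) = M₀ gives M(t) = F₁/k + (M₀ − F₁/k)·e^(−kt).
F₁/k = 1099/0.01509 = 72814 Tg N; kt = 0.01509 × 93.7 = 1.414, e^(−kt) = 0.2431.
M(93.7) = 72814 + (96070 − 72814) × 0.2431 = 72814 + 5654 = 78468 Tg N.

78500 Tg N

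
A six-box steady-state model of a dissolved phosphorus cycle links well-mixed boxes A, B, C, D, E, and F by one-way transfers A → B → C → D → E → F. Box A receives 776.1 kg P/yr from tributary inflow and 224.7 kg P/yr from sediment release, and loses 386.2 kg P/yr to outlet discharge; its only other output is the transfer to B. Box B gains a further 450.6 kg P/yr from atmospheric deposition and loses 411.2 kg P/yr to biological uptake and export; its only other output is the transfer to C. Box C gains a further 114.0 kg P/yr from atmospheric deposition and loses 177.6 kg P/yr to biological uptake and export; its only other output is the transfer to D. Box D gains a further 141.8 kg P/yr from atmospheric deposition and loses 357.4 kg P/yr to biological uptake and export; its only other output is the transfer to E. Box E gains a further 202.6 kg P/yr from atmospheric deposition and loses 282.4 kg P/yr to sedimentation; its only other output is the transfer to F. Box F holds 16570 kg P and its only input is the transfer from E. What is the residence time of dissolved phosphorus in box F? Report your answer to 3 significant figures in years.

56.2 yr

Box A: F(A→B) = (776.1 + 224.7) − 386.2 = 614.60 kg P/yr.
Box B: F(B→C) = (614.60 + 450.6) − 411.2 = 654.00 kg P/yr.
Box C: F(C→D) = (654.00 + 114.0) − 177.6 = 590.40 kg P/yr.
Box D: F(D→E) = (590.40 + 141.8) − 357.4 = 374.80 kg P/yr.
Box E: F(E→F) = (374.80 + 202.6) − 282.4 = 295.00 kg P/yr.
Box F throughput = its input = 295.00 kg P/yr; τ = 16570 / 295.00 = 56.17 yr.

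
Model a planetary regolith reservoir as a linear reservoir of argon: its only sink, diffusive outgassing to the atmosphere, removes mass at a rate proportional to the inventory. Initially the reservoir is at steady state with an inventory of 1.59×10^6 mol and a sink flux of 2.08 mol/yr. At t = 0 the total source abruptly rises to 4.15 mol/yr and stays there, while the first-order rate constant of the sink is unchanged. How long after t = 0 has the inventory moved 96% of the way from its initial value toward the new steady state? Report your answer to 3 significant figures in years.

τ = M₀/F₀ = 1.59×10^6/2.08 = 764400 yr.
The remaining gap fraction is e^(−t/τ); 96% covered ⇒ e^(−t/τ) = 0.0400.
t = −τ ln(0.0400) = 764400 × 3.219 = 2.461×10^6 yr.

2.46×10^6 yr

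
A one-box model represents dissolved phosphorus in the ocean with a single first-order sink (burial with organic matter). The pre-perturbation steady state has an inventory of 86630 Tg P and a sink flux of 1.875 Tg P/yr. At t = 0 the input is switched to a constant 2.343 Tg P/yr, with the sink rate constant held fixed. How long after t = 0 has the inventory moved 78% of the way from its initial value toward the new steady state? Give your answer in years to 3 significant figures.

τ = M₀/F₀ = 86630/1.875 = 46200 yr.
The remaining gap fraction is e^(−t/τ); 78% covered ⇒ e^(−t/τ) = 0.220.
t = −τ ln(0.220) = 46200 × 1.514 = 69960 yr.

70000 yr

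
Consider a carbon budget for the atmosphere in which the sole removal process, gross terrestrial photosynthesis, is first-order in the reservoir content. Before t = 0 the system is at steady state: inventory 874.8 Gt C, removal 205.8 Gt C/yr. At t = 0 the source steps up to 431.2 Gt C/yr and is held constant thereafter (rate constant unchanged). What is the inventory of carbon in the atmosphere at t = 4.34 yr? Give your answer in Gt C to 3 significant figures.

1490 Gt C

Residence time τ = M₀/F₀ = 4.251 yr. The eventual steady state is M_∞ = M₀·(F₁/F₀) = 874.8 × 431.2/205.8 = 1832.9 Gt C.
The anomaly ΔM(t) = M(t) − M_∞ decays as ΔM₀·e^(−t/τ) with ΔM₀ = 874.8 − 1832.9 = −958.1 Gt C.
At t = 4.34 yr, e^(−t/τ) = e^(−1.021) = 0.3602, so ΔM = −345.1 Gt C and M = 1832.9 − 345.1 = 1487.8 Gt C.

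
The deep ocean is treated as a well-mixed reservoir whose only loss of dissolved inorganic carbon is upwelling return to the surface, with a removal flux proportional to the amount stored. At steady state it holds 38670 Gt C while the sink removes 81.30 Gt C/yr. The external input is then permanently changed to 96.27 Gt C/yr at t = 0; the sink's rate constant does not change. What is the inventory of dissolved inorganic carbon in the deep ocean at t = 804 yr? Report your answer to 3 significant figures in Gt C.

44500 Gt C

τ = M₀/F₀ = 38670/81.30 = 475.6 yr; rate constant k = 1/τ.
New steady state M_∞ = F₁/k = F₁·τ = 96.27 × 475.6 = 45790 Gt C.
M(t) = M_∞ + (M₀ − M_∞)·e^(−t/τ); t/τ = 804/475.6 = 1.690, so e^(−t/τ) = 0.1845.
M(t) = 45790 − 7120 × 0.1845 = 44477 Gt C.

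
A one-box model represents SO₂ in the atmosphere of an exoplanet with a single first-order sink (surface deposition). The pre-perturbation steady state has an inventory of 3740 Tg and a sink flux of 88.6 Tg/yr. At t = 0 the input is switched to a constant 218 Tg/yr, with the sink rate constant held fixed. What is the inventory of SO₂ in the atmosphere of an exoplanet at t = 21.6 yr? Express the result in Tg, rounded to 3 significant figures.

5930 Tg

The sink rate constant is k = F₀/M₀ = 88.6/3740 = 0.02369 yr⁻¹.
Solving dM/dt = F₁ − kM with M(0) = M₀ gives M(t) = F₁/k + (M₀ − F₁/k)·e^(−kt).
F₁/k = 218/0.02369 = 9202.3 Tg; kt = 0.02369 × 21.6 = 0.5117, e^(−kt) = 0.5995.
M(21.6) = 9202.3 + (3740 − 9202.3) × 0.5995 = 9202.3 − 3274 = 5927.8 Tg.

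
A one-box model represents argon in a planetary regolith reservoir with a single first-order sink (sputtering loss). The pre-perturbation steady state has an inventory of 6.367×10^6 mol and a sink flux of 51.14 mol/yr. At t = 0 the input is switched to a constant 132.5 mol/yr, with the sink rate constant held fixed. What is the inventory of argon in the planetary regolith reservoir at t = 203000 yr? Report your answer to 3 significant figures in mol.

τ = M₀/F₀ = 6.367×10^6/51.14 = 124500 yr; rate constant k = 1/τ.
New steady state M_∞ = F₁/k = F₁·τ = 132.5 × 124500 = 1.6496×10^7 mol.
M(t) = M_∞ + (M₀ − M_∞)·e^(−t/τ); t/τ = 203000/124500 = 1.631, so e^(−t/τ) = 0.1958.
M(t) = 1.6496×10^7 − 1.013×10^7 × 0.1958 = 1.4513×10^7 mol.

1.45×10^7 mol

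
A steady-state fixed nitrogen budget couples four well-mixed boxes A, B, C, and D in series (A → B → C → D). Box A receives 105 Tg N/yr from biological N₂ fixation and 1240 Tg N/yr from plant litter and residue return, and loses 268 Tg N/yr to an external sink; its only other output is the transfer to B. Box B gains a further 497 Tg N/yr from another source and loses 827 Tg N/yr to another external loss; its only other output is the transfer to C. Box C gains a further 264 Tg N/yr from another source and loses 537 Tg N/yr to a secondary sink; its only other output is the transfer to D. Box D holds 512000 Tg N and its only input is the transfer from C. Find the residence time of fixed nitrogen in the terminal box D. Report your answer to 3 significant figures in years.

1080 yr

Box A: F(A→B) = (105 + 1240) − 268 = 1077.0 Tg N/yr.
Box B: F(B→C) = (1077.0 + 497) − 827 = 747.00 Tg N/yr.
Box C: F(C→D) = (747.00 + 264) − 537 = 474.00 Tg N/yr.
Box D throughput = its input = 474.00 Tg N/yr; τ = 512000 / 474.00 = 1080 yr.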